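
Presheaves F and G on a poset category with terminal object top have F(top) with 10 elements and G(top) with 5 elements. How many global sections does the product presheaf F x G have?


Global sections of a presheaf on a poset with terminal top satisfy
Gamma(H) ~ H(top). Presheaves admit pointwise products, so
(F x G)(top) = F(top) x G(top) (Cartesian product).
|Gamma(F x G)| = |F(top)| * |G(top)| = 10 * 5 = 50.

50


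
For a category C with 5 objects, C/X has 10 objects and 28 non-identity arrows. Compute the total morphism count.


In the slice category C/X, objects are morphisms to X.
Identity morphisms: 10 (one per object of C/X).
Non-identity morphisms: 28.
Total = 10 + 28 = 38

38


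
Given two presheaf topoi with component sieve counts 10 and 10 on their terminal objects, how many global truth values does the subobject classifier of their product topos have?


In a product of presheaf topoi E_1 x E_2, the subobject classifier
is Omega = Omega_1 x Omega_2 (componentwise), so
|Omega(top)| = |Omega_1(top_1)| * |Omega_2(top_2)|.
= 10 * 10 = 100.

100


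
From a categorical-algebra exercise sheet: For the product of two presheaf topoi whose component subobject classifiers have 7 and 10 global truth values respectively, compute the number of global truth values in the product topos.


In a product of presheaf topoi E_1 x E_2, the subobject classifier
is Omega = Omega_1 x Omega_2 (componentwise), so
|Omega(top)| = |Omega_1(top_1)| * |Omega_2(top_2)|.
= 7 * 10 = 70.

70


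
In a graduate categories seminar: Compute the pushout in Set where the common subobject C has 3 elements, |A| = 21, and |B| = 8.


The pushout A +_C B identifies the images of C in A and B.
|A +_C B| = |A| + |B| - |C| (for injections).
= 21 + 8 - 3 = 26

26


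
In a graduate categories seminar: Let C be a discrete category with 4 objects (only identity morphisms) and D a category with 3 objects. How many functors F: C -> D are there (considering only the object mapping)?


A functor from a discrete category C to D is determined by
where each object maps. Each of the 4 objects of C can map
to any of the 3 objects of D independently.
Number of functors = 3^4 = 81

81


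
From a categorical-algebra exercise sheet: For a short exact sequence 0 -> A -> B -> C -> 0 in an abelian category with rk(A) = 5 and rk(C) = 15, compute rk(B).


For a short exact sequence 0 -> A -> B -> C -> 0,
rank is additive: rank(B) = rank(A) + rank(C).
rank(B) = 5 + 15 = 20

20


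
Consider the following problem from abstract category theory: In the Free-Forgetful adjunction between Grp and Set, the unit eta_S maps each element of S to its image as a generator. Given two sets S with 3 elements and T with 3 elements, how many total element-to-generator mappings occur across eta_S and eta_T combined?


The unit eta_X: X -> U(F(X)) of the Free-Forgetful adjunction
maps each element of X to a generator of F(X). For X = S + T (disjoint
union in Set), |S + T| = |S| + |T|.
Total mappings = 3 + 3 = 6.

6


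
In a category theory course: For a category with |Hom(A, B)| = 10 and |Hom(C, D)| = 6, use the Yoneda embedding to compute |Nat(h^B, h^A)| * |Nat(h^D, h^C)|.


By the Yoneda lemma, Nat(h^B, h^A) is isomorphic to Hom(A, B),
so |Nat(h^B, h^A)| = |Hom(A, B)| and |Nat(h^D, h^C)| = |Hom(C, D)|.
|Hom(A, B)| = 10, |Hom(C, D)| = 6.
|Nat(h^B, h^A) x Nat(h^D, h^C)| = 10 * 6 = 60

60


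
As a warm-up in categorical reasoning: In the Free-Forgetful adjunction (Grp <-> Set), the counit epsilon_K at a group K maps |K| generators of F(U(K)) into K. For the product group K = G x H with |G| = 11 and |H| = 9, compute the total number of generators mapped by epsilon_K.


The counit epsilon_K: F(U(K)) -> K of the Free-Forgetful adjunction
maps |K| generators of F(U(K)) into K. For K = G x H (the product group),
|G x H| = |G| * |H|.
Total generators mapped = 11 * 9 = 99.

99


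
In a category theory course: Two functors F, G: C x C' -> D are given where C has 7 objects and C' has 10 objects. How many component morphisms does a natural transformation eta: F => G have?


A natural transformation eta: F => G assigns one component morphism per
object of the domain category.
The domain is the product category C x C', so
|Ob(C x C')| = |Ob(C)| * |Ob(C')| = 7 * 10 = 70.
Therefore eta has 70 component morphisms.

70


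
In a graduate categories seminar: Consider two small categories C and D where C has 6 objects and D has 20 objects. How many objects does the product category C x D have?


The product category C x D has objects that are pairs (c, d).
Number of pairs = |Ob(C)| * |Ob(D)| = 6 * 20 = 120

120


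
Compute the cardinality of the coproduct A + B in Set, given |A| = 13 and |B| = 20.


In Set, the coproduct A + B is the disjoint union.
|A + B| = |A| + |B| = 13 + 20 = 33

33


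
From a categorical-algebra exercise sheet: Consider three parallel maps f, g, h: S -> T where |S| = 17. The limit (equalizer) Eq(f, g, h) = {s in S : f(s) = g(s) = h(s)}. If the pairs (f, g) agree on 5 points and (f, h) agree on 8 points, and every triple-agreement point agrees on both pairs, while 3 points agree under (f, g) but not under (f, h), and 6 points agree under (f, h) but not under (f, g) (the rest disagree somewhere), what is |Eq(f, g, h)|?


Eq(f, g, h) is the triple-agreement set: points in S where all three
maps take the same value. Using inclusion-exclusion on the pairwise data:
Pair (f, g) agrees on 5 points; pair (f, h) on 8 points.
Points agreeing under (f, g) but not (f, h) = 3; under (f, h) but not (f, g) = 6.
Triple-agreement = agreement-in-(f, g) minus points that agree under (f, g) but not (f, h):
|Eq(f, g, h)| = 5 - 3 = 2
(cross-check via (f, h): 8 - 6 = 2.)

2


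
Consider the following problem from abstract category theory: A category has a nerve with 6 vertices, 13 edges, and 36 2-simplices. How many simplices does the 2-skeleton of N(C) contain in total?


The 2-skeleton of the nerve N(C) consists of simplices in dimensions 0, 1, 2:
  |N(C)_0| = 6 (objects)
  |N(C)_1| = 13 (morphisms)
  |N(C)_2| = 36 (composable pairs)
Total = 6 + 13 + 36 = 55

55


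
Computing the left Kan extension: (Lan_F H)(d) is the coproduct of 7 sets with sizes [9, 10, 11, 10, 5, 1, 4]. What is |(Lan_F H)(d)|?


Pointwise, the left Kan extension (Lan_F H)(d) is the colimit, indexed
by the comma category (F downarrow d), of H composed with the
projection (F downarrow d) -> C. Here that colimit is given
as a coproduct (disjoint union) of sets, so its cardinality is the
sum of the sizes of the summands.
Coproduct of sets with sizes: 9 + 10 + 11 + 10 + 5 + 1 + 4
= 50

50


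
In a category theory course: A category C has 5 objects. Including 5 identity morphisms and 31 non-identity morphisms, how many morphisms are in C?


Each object has an identity morphism, giving 5 identities.
Adding the 31 non-identity morphisms:
Total = 5 + 31 = 36

36


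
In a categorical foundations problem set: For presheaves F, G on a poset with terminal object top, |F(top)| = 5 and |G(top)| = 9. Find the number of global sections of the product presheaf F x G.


Global sections of a presheaf on a poset with terminal top satisfy
Gamma(H) ~ H(top). Presheaves admit pointwise products, so
(F x G)(top) = F(top) x G(top) (Cartesian product).
|Gamma(F x G)| = |F(top)| * |G(top)| = 5 * 9 = 45.

45


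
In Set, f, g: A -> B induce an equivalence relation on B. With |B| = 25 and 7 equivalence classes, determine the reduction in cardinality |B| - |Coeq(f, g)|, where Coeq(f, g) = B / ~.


The coequalizer Coeq(f, g) = B / ~ has one element per equivalence class.
|B| = 25, |Coeq(f, g)| = 7.
|B| - |Coeq(f, g)| = 25 - 7 = 18.

18


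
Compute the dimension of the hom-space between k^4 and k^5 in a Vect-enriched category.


In Vect-enriched categories, Hom(k^n, k^m) is the space of m x n matrices.
dim(Hom(k^4, k^5)) = 5 * 4 = 20

20


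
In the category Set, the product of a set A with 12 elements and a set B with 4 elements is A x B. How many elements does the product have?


In Set, the product A x B is the Cartesian product.
By the universal property, |A x B| = |A| * |B|.
|A x B| = 12 * 4 = 48

48


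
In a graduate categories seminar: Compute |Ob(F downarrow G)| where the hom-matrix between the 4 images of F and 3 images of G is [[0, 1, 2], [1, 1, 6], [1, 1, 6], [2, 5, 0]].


Objects of (F downarrow G) are triples (a, b, h: F(a)->G(b)).
The count equals the sum of all entries in the hom-matrix.
sum(row 0) = 3
sum(row 1) = 8
sum(row 2) = 8
sum(row 3) = 7
Grand total = 26

26


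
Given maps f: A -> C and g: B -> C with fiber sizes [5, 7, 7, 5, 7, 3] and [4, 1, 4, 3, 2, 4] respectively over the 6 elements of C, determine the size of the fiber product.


The pullback A x_C B consists of pairs (a, b) with f(a) = g(b).
For each element c in C, the fiber product has |f^-1(c)| * |g^-1(c)| elements.
Summing over C: 5 * 4 + 7 * 1 + 7 * 4 + 5 * 3 + 7 * 2 + 3 * 4
= 20 + 7 + 28 + 15 + 14 + 12 = 96

96


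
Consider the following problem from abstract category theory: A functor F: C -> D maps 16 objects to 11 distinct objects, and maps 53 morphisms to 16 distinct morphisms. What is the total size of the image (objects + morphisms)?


The image of F consists of distinct objects and distinct morphisms.
|Im(F)| on objects = 11
|Im(F)| on morphisms = 16
Total image cardinality = 11 + 16 = 27

27


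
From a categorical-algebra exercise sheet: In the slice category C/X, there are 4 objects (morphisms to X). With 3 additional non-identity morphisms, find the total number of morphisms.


In the slice category C/X, objects are morphisms to X.
Identity morphisms: 4 (one per object of C/X).
Non-identity morphisms: 3.
Total = 4 + 3 = 7

7


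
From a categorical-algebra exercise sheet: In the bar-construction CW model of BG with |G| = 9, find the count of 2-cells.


In the bar-construction CW model of BG, the n-cells are indexed by
n-tuples [g_1|...|g_n] of non-identity elements of G (degenerate
simplices with some g_i = e do not contribute cells), so there are
(|G| - 1)^n n-cells.
For dim = 2 with |G| = 9:
cells = (9 - 1)^2 = 8^2 = 64

64


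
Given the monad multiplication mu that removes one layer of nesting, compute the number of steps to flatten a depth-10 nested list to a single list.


Each application of mu: T^2 -> T removes one layer of nesting.
Starting at depth 10 (i.e., T^10(X)), we need to reach T(X).
Number of mu applications = 10 - 1 = 9

9


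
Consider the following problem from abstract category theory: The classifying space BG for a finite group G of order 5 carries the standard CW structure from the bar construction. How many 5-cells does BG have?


In the bar-construction CW model of BG, the n-cells are indexed by
n-tuples [g_1|...|g_n] of non-identity elements of G (degenerate
simplices with some g_i = e do not contribute cells), so there are
(|G| - 1)^n n-cells.
For dim = 5 with |G| = 5:
cells = (5 - 1)^5 = 4^5 = 1024

1024


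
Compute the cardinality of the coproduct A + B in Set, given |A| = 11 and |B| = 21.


In Set, the coproduct A + B is the disjoint union.
|A + B| = |A| + |B| = 11 + 21 = 32

32


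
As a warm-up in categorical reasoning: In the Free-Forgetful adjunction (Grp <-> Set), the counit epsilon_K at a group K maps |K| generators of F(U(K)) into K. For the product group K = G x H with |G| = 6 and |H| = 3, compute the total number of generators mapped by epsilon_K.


The counit epsilon_K: F(U(K)) -> K of the Free-Forgetful adjunction
maps |K| generators of F(U(K)) into K. For K = G x H (the product group),
|G x H| = |G| * |H|.
Total generators mapped = 6 * 3 = 18.

18


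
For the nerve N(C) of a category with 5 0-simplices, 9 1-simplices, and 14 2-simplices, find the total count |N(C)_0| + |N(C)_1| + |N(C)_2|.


The 2-skeleton of the nerve N(C) consists of simplices in dimensions 0, 1, 2:
  |N(C)_0| = 5 (objects)
  |N(C)_1| = 9 (morphisms)
  |N(C)_2| = 14 (composable pairs)
Total = 5 + 9 + 14 = 28

28


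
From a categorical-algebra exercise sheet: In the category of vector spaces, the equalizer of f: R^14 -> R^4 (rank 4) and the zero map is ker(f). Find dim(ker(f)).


The equalizer of f and the zero map is ker(f).
By the rank-nullity theorem: dim(ker(f)) = dim(domain) - rank(f).
dim(ker(f)) = 14 - 4 = 10

10


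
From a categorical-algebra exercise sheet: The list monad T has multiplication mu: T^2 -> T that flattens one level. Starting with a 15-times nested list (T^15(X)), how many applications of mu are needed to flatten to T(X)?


Each application of mu: T^2 -> T removes one layer of nesting.
Starting at depth 15 (i.e., T^15(X)), we need to reach T(X).
Number of mu applications = 15 - 1 = 14

14


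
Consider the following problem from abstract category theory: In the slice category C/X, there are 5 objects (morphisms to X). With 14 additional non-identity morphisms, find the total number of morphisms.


In the slice category C/X, objects are morphisms to X.
Identity morphisms: 5 (one per object of C/X).
Non-identity morphisms: 14.
Total = 5 + 14 = 19

19


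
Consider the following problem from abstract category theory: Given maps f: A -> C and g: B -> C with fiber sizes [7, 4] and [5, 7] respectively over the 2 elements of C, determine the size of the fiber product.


The pullback A x_C B consists of pairs (a, b) with f(a) = g(b).
For each element c in C, the fiber product has |f^-1(c)| * |g^-1(c)| elements.
Summing over C: 7 * 5 + 4 * 7
= 35 + 28 = 63

63


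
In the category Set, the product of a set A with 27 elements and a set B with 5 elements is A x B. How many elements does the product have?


In Set, the product A x B is the Cartesian product.
By the universal property, |A x B| = |A| * |B|.
|A x B| = 27 * 5 = 135

135


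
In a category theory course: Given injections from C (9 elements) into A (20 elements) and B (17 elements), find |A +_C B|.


The pushout A +_C B identifies the images of C in A and B.
|A +_C B| = |A| + |B| - |C| (for injections).
= 20 + 17 - 9 = 28

28


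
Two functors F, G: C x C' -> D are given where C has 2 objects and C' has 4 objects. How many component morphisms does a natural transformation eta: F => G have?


A natural transformation eta: F => G assigns one component morphism per
object of the domain category.
The domain is the product category C x C', so
|Ob(C x C')| = |Ob(C)| * |Ob(C')| = 2 * 4 = 8.
Therefore eta has 8 component morphisms.

8


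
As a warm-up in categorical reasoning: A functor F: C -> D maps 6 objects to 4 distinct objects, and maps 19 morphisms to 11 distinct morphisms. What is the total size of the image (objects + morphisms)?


The image of F consists of distinct objects and distinct morphisms.
|Im(F)| on objects = 4
|Im(F)| on morphisms = 11
Total image cardinality = 4 + 11 = 15

15


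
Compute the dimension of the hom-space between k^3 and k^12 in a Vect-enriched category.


In Vect-enriched categories, Hom(k^n, k^m) is the space of m x n matrices.
dim(Hom(k^3, k^12)) = 12 * 3 = 36

36


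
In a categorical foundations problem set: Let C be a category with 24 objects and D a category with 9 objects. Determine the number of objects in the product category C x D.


The product category C x D has objects that are pairs (c, d).
Number of pairs = |Ob(C)| * |Ob(D)| = 24 * 9 = 216

216


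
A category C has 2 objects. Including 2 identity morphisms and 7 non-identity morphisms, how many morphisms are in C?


Each object has an identity morphism, giving 2 identities.
Adding the 7 non-identity morphisms:
Total = 2 + 7 = 9

9


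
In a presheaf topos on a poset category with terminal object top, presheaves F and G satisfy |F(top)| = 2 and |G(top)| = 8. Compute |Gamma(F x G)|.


Global sections of a presheaf on a poset with terminal top satisfy
Gamma(H) ~ H(top). Presheaves admit pointwise products, so
(F x G)(top) = F(top) x G(top) (Cartesian product).
|Gamma(F x G)| = |F(top)| * |G(top)| = 2 * 8 = 16.

16


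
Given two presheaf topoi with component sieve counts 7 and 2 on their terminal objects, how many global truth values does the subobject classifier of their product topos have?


In a product of presheaf topoi E_1 x E_2, the subobject classifier
is Omega = Omega_1 x Omega_2 (componentwise), so
|Omega(top)| = |Omega_1(top_1)| * |Omega_2(top_2)|.
= 7 * 2 = 14.

14


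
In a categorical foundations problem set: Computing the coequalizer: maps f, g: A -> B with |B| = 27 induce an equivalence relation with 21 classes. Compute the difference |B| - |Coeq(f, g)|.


The coequalizer Coeq(f, g) = B / ~ has one element per equivalence class.
|B| = 27, |Coeq(f, g)| = 21.
|B| - |Coeq(f, g)| = 27 - 21 = 6.

6


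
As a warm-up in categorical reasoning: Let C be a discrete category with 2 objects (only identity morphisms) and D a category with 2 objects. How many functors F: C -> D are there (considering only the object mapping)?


A functor from a discrete category C to D is determined by
where each object maps. Each of the 2 objects of C can map
to any of the 2 objects of D independently.
Number of functors = 2^2 = 4

4


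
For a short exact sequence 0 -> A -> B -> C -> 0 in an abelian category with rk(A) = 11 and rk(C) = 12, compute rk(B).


For a short exact sequence 0 -> A -> B -> C -> 0,
rank is additive: rank(B) = rank(A) + rank(C).
rank(B) = 11 + 12 = 23

23


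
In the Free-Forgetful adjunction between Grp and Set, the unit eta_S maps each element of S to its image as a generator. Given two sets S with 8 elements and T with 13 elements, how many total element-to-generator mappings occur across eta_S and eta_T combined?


The unit eta_X: X -> U(F(X)) of the Free-Forgetful adjunction
maps each element of X to a generator of F(X). For X = S + T (disjoint
union in Set), |S + T| = |S| + |T|.
Total mappings = 8 + 13 = 21.

21


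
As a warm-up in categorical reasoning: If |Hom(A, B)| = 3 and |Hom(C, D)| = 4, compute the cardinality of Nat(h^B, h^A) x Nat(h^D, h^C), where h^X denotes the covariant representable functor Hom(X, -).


By the Yoneda lemma, Nat(h^B, h^A) is isomorphic to Hom(A, B),
so |Nat(h^B, h^A)| = |Hom(A, B)| and |Nat(h^D, h^C)| = |Hom(C, D)|.
|Hom(A, B)| = 3, |Hom(C, D)| = 4.
|Nat(h^B, h^A) x Nat(h^D, h^C)| = 3 * 4 = 12

12


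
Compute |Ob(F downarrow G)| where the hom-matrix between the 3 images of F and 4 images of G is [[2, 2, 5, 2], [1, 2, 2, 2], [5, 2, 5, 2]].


Objects of (F downarrow G) are triples (a, b, h: F(a)->G(b)).
The count equals the sum of all entries in the hom-matrix.
sum(row 0) = 11
sum(row 1) = 7
sum(row 2) = 14
Grand total = 32

32


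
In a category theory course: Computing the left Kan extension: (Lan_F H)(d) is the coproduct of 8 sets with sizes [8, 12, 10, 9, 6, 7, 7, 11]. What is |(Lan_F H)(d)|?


Pointwise, the left Kan extension (Lan_F H)(d) is the colimit, indexed
by the comma category (F downarrow d), of H composed with the
projection (F downarrow d) -> C. Here that colimit is given
as a coproduct (disjoint union) of sets, so its cardinality is the
sum of the sizes of the summands.
Coproduct of sets with sizes: 8 + 12 + 10 + 9 + 6 + 7 + 7 + 11
= 70

70


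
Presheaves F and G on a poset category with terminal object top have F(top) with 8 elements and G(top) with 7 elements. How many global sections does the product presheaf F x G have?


Global sections of a presheaf on a poset with terminal top satisfy
Gamma(H) ~ H(top). Presheaves admit pointwise products, so
(F x G)(top) = F(top) x G(top) (Cartesian product).
|Gamma(F x G)| = |F(top)| * |G(top)| = 8 * 7 = 56.

56


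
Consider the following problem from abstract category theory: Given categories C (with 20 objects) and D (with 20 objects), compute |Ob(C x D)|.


The product category C x D has objects that are pairs (c, d).
Number of pairs = |Ob(C)| * |Ob(D)| = 20 * 20 = 400

400


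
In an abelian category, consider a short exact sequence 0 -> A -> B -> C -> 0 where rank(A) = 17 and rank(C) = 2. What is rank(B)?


For a short exact sequence 0 -> A -> B -> C -> 0,
rank is additive: rank(B) = rank(A) + rank(C).
rank(B) = 17 + 2 = 19

19


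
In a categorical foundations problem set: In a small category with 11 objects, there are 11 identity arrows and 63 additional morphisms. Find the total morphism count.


Each object has an identity morphism, giving 11 identities.
Adding the 63 non-identity morphisms:
Total = 11 + 63 = 74

74


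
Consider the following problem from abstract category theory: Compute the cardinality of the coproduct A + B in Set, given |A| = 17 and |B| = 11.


In Set, the coproduct A + B is the disjoint union.
|A + B| = |A| + |B| = 17 + 11 = 28

28


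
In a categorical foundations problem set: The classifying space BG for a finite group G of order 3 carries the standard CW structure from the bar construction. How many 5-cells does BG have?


In the bar-construction CW model of BG, the n-cells are indexed by
n-tuples [g_1|...|g_n] of non-identity elements of G (degenerate
simplices with some g_i = e do not contribute cells), so there are
(|G| - 1)^n n-cells.
For dim = 5 with |G| = 3:
cells = (3 - 1)^5 = 2^5 = 32

32


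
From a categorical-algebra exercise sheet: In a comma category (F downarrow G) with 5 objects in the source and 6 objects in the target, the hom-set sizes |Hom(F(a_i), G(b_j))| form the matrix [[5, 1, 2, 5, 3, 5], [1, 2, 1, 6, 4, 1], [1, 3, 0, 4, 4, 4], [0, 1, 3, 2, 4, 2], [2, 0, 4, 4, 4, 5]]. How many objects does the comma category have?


Objects of (F downarrow G) are triples (a, b, h: F(a)->G(b)).
The count equals the sum of all entries in the hom-matrix.
sum(row 0) = 21
sum(row 1) = 15
sum(row 2) = 16
sum(row 3) = 12
sum(row 4) = 19
Grand total = 83

83


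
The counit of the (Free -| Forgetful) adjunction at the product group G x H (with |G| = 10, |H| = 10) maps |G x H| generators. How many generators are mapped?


The counit epsilon_K: F(U(K)) -> K of the Free-Forgetful adjunction
maps |K| generators of F(U(K)) into K. For K = G x H (the product group),
|G x H| = |G| * |H|.
Total generators mapped = 10 * 10 = 100.

100


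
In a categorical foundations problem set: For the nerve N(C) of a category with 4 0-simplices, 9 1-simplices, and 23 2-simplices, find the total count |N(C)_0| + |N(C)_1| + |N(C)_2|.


The 2-skeleton of the nerve N(C) consists of simplices in dimensions 0, 1, 2:
  |N(C)_0| = 4 (objects)
  |N(C)_1| = 9 (morphisms)
  |N(C)_2| = 23 (composable pairs)
Total = 4 + 9 + 23 = 36

36


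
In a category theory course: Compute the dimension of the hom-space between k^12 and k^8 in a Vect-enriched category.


In Vect-enriched categories, Hom(k^n, k^m) is the space of m x n matrices.
dim(Hom(k^12, k^8)) = 8 * 12 = 96

96


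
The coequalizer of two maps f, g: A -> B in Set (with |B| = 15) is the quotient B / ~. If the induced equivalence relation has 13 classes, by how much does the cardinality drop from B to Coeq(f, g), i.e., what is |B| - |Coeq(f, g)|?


The coequalizer Coeq(f, g) = B / ~ has one element per equivalence class.
|B| = 15, |Coeq(f, g)| = 13.
|B| - |Coeq(f, g)| = 15 - 13 = 2.

2


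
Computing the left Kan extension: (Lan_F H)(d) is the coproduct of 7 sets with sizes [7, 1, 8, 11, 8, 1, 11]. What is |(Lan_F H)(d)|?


Pointwise, the left Kan extension (Lan_F H)(d) is the colimit, indexed
by the comma category (F downarrow d), of H composed with the
projection (F downarrow d) -> C. Here that colimit is given
as a coproduct (disjoint union) of sets, so its cardinality is the
sum of the sizes of the summands.
Coproduct of sets with sizes: 7 + 1 + 8 + 11 + 8 + 1 + 11
= 47

47


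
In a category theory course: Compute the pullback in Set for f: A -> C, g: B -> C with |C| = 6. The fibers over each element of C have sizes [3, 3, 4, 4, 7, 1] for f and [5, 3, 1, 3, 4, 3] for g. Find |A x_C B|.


The pullback A x_C B consists of pairs (a, b) with f(a) = g(b).
For each element c in C, the fiber product has |f^-1(c)| * |g^-1(c)| elements.
Summing over C: 3 * 5 + 3 * 3 + 4 * 1 + 4 * 3 + 7 * 4 + 1 * 3
= 15 + 9 + 4 + 12 + 28 + 3 = 71

71


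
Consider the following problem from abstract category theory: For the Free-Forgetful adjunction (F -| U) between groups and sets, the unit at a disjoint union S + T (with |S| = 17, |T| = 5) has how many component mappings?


The unit eta_X: X -> U(F(X)) of the Free-Forgetful adjunction
maps each element of X to a generator of F(X). For X = S + T (disjoint
union in Set), |S + T| = |S| + |T|.
Total mappings = 17 + 5 = 22.

22


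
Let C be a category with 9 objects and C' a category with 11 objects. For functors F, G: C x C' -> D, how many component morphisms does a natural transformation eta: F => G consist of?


A natural transformation eta: F => G assigns one component morphism per
object of the domain category.
The domain is the product category C x C', so
|Ob(C x C')| = |Ob(C)| * |Ob(C')| = 9 * 11 = 99.
Therefore eta has 99 component morphisms.

99


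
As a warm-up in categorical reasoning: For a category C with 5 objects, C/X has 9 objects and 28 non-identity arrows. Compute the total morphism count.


In the slice category C/X, objects are morphisms to X.
Identity morphisms: 9 (one per object of C/X).
Non-identity morphisms: 28.
Total = 9 + 28 = 37

37


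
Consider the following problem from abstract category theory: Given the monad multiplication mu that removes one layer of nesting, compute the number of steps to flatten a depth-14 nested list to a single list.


Each application of mu: T^2 -> T removes one layer of nesting.
Starting at depth 14 (i.e., T^14(X)), we need to reach T(X).
Number of mu applications = 14 - 1 = 13

13


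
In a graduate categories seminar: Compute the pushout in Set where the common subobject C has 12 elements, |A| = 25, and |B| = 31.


The pushout A +_C B identifies the images of C in A and B.
|A +_C B| = |A| + |B| - |C| (for injections).
= 25 + 31 - 12 = 44

44


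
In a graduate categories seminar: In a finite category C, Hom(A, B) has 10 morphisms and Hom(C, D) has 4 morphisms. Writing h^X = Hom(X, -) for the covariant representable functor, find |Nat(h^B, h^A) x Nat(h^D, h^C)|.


By the Yoneda lemma, Nat(h^B, h^A) is isomorphic to Hom(A, B),
so |Nat(h^B, h^A)| = |Hom(A, B)| and |Nat(h^D, h^C)| = |Hom(C, D)|.
|Hom(A, B)| = 10, |Hom(C, D)| = 4.
|Nat(h^B, h^A) x Nat(h^D, h^C)| = 10 * 4 = 40

40


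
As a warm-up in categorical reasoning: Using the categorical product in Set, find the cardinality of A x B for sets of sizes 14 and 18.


In Set, the product A x B is the Cartesian product.
By the universal property, |A x B| = |A| * |B|.
|A x B| = 14 * 18 = 252

252


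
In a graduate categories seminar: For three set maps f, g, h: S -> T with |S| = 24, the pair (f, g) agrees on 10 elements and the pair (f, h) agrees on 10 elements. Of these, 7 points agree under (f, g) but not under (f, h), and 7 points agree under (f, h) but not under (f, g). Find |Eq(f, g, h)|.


Eq(f, g, h) is the triple-agreement set: points in S where all three
maps take the same value. Using inclusion-exclusion on the pairwise data:
Pair (f, g) agrees on 10 points; pair (f, h) on 10 points.
Points agreeing under (f, g) but not (f, h) = 7; under (f, h) but not (f, g) = 7.
Triple-agreement = agreement-in-(f, g) minus points that agree under (f, g) but not (f, h):
|Eq(f, g, h)| = 10 - 7 = 3
(cross-check via (f, h): 10 - 7 = 3.)

3


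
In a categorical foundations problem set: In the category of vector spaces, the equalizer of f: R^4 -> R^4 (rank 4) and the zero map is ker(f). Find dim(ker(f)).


The equalizer of f and the zero map is ker(f).
By the rank-nullity theorem: dim(ker(f)) = dim(domain) - rank(f).
dim(ker(f)) = 4 - 4 = 0

0


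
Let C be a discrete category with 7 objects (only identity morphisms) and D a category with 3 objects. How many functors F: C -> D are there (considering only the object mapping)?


A functor from a discrete category C to D is determined by
where each object maps. Each of the 7 objects of C can map
to any of the 3 objects of D independently.
Number of functors = 3^7 = 2187

2187


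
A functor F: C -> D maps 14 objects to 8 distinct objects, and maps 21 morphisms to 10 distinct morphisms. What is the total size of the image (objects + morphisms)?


The image of F consists of distinct objects and distinct morphisms.
|Im(F)| on objects = 8
|Im(F)| on morphisms = 10
Total image cardinality = 8 + 10 = 18

18


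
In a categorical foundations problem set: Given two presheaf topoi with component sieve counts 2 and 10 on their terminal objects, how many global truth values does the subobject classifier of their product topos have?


In a product of presheaf topoi E_1 x E_2, the subobject classifier
is Omega = Omega_1 x Omega_2 (componentwise), so
|Omega(top)| = |Omega_1(top_1)| * |Omega_2(top_2)|.
= 2 * 10 = 20.

20


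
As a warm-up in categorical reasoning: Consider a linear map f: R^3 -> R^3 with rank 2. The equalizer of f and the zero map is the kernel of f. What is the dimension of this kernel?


The equalizer of f and the zero map is ker(f).
By the rank-nullity theorem: dim(ker(f)) = dim(domain) - rank(f).
dim(ker(f)) = 3 - 2 = 1

1


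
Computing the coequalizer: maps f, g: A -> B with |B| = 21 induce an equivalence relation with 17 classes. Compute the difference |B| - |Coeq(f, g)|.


The coequalizer Coeq(f, g) = B / ~ has one element per equivalence class.
|B| = 21, |Coeq(f, g)| = 17.
|B| - |Coeq(f, g)| = 21 - 17 = 4.

4


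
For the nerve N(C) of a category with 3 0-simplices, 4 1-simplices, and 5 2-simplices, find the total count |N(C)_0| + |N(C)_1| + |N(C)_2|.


The 2-skeleton of the nerve N(C) consists of simplices in dimensions 0, 1, 2:
  |N(C)_0| = 3 (objects)
  |N(C)_1| = 4 (morphisms)
  |N(C)_2| = 5 (composable pairs)
Total = 3 + 4 + 5 = 12

12


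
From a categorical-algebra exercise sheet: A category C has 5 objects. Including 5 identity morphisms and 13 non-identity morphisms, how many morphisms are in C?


Each object has an identity morphism, giving 5 identities.
Adding the 13 non-identity morphisms:
Total = 5 + 13 = 18

18


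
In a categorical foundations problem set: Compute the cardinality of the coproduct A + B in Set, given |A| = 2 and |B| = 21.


In Set, the coproduct A + B is the disjoint union.
|A + B| = |A| + |B| = 2 + 21 = 23

23


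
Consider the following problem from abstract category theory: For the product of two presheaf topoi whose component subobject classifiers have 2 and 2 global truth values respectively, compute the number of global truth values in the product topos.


In a product of presheaf topoi E_1 x E_2, the subobject classifier
is Omega = Omega_1 x Omega_2 (componentwise), so
|Omega(top)| = |Omega_1(top_1)| * |Omega_2(top_2)|.
= 2 * 2 = 4.

4


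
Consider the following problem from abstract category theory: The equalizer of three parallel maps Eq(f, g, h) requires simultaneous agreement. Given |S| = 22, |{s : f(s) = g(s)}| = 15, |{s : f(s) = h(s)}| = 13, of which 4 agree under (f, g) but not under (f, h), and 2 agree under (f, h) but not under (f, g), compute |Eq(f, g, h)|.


Eq(f, g, h) is the triple-agreement set: points in S where all three
maps take the same value. Using inclusion-exclusion on the pairwise data:
Pair (f, g) agrees on 15 points; pair (f, h) on 13 points.
Points agreeing under (f, g) but not (f, h) = 4; under (f, h) but not (f, g) = 2.
Triple-agreement = agreement-in-(f, g) minus points that agree under (f, g) but not (f, h):
|Eq(f, g, h)| = 15 - 4 = 11
(cross-check via (f, h): 13 - 2 = 11.)

11


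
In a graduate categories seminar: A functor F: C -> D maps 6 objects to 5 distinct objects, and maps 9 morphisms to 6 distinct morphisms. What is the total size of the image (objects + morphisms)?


The image of F consists of distinct objects and distinct morphisms.
|Im(F)| on objects = 5
|Im(F)| on morphisms = 6
Total image cardinality = 5 + 6 = 11

11


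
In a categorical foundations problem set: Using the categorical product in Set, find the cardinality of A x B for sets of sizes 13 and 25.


In Set, the product A x B is the Cartesian product.
By the universal property, |A x B| = |A| * |B|.
|A x B| = 13 * 25 = 325

325


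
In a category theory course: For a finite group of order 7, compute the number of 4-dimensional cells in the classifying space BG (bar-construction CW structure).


In the bar-construction CW model of BG, the n-cells are indexed by
n-tuples [g_1|...|g_n] of non-identity elements of G (degenerate
simplices with some g_i = e do not contribute cells), so there are
(|G| - 1)^n n-cells.
For dim = 4 with |G| = 7:
cells = (7 - 1)^4 = 6^4 = 1296

1296


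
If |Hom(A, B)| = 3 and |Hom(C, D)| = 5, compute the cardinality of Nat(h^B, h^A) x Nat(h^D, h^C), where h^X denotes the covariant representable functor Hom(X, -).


By the Yoneda lemma, Nat(h^B, h^A) is isomorphic to Hom(A, B),
so |Nat(h^B, h^A)| = |Hom(A, B)| and |Nat(h^D, h^C)| = |Hom(C, D)|.
|Hom(A, B)| = 3, |Hom(C, D)| = 5.
|Nat(h^B, h^A) x Nat(h^D, h^C)| = 3 * 5 = 15

15


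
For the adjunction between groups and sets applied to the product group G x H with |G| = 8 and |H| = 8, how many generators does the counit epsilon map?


The counit epsilon_K: F(U(K)) -> K of the Free-Forgetful adjunction
maps |K| generators of F(U(K)) into K. For K = G x H (the product group),
|G x H| = |G| * |H|.
Total generators mapped = 8 * 8 = 64.

64


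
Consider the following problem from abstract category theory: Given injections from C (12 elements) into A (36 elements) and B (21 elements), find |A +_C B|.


The pushout A +_C B identifies the images of C in A and B.
|A +_C B| = |A| + |B| - |C| (for injections).
= 36 + 21 - 12 = 45

45


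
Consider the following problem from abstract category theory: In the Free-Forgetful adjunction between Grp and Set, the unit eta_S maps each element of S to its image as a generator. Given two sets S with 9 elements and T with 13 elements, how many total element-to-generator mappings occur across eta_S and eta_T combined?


The unit eta_X: X -> U(F(X)) of the Free-Forgetful adjunction
maps each element of X to a generator of F(X). For X = S + T (disjoint
union in Set), |S + T| = |S| + |T|.
Total mappings = 9 + 13 = 22.

22


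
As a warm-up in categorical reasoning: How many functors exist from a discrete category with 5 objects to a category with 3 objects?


A functor from a discrete category C to D is determined by
where each object maps. Each of the 5 objects of C can map
to any of the 3 objects of D independently.
Number of functors = 3^5 = 243

243


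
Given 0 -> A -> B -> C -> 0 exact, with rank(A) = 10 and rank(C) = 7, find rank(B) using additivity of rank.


For a short exact sequence 0 -> A -> B -> C -> 0,
rank is additive: rank(B) = rank(A) + rank(C).
rank(B) = 10 + 7 = 17

17


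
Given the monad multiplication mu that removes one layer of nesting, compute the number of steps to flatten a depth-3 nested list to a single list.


Each application of mu: T^2 -> T removes one layer of nesting.
Starting at depth 3 (i.e., T^3(X)), we need to reach T(X).
Number of mu applications = 3 - 1 = 2

2


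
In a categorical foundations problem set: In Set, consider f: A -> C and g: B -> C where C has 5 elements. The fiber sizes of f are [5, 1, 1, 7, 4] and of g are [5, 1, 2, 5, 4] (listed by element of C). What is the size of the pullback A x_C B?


The pullback A x_C B consists of pairs (a, b) with f(a) = g(b).
For each element c in C, the fiber product has |f^-1(c)| * |g^-1(c)| elements.
Summing over C: 5 * 5 + 1 * 1 + 1 * 2 + 7 * 5 + 4 * 4
= 25 + 1 + 2 + 35 + 16 = 79

79


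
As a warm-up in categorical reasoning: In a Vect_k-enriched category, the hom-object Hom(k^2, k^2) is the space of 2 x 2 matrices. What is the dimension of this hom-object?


In Vect-enriched categories, Hom(k^n, k^m) is the space of m x n matrices.
dim(Hom(k^2, k^2)) = 2 * 2 = 4

4


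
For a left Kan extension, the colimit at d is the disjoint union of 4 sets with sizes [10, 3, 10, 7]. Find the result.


Pointwise, the left Kan extension (Lan_F H)(d) is the colimit, indexed
by the comma category (F downarrow d), of H composed with the
projection (F downarrow d) -> C. Here that colimit is given
as a coproduct (disjoint union) of sets, so its cardinality is the
sum of the sizes of the summands.
Coproduct of sets with sizes: 10 + 3 + 10 + 7
= 30

30


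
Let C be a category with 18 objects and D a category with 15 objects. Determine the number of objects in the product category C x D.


The product category C x D has objects that are pairs (c, d).
Number of pairs = |Ob(C)| * |Ob(D)| = 18 * 15 = 270

270


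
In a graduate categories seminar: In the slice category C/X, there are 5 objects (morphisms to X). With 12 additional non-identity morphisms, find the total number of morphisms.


In the slice category C/X, objects are morphisms to X.
Identity morphisms: 5 (one per object of C/X).
Non-identity morphisms: 12.
Total = 5 + 12 = 17

17


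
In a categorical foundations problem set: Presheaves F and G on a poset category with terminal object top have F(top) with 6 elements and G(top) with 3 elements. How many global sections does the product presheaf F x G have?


Global sections of a presheaf on a poset with terminal top satisfy
Gamma(H) ~ H(top). Presheaves admit pointwise products, so
(F x G)(top) = F(top) x G(top) (Cartesian product).
|Gamma(F x G)| = |F(top)| * |G(top)| = 6 * 3 = 18.

18


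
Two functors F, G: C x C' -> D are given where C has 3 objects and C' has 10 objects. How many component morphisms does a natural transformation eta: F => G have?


A natural transformation eta: F => G assigns one component morphism per
object of the domain category.
The domain is the product category C x C', so
|Ob(C x C')| = |Ob(C)| * |Ob(C')| = 3 * 10 = 30.
Therefore eta has 30 component morphisms.

30


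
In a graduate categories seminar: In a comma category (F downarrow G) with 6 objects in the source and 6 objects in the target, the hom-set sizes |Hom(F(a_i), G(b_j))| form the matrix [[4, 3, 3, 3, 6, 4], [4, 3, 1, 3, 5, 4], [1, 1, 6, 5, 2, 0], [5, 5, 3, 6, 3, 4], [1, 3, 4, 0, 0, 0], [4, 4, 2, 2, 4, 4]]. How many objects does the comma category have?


Objects of (F downarrow G) are triples (a, b, h: F(a)->G(b)).
The count equals the sum of all entries in the hom-matrix.
sum(row 0) = 23
sum(row 1) = 20
sum(row 2) = 15
sum(row 3) = 26
sum(row 4) = 8
sum(row 5) = 20
Grand total = 112

112


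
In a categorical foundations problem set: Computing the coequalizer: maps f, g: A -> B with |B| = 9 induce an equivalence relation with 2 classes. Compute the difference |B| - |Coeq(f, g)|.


The coequalizer Coeq(f, g) = B / ~ has one element per equivalence class.
|B| = 9, |Coeq(f, g)| = 2.
|B| - |Coeq(f, g)| = 9 - 2 = 7.

7


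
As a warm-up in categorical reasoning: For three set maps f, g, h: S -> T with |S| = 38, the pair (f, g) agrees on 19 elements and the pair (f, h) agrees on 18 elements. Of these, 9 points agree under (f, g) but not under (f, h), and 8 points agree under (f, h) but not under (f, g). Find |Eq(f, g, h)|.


Eq(f, g, h) is the triple-agreement set: points in S where all three
maps take the same value. Using inclusion-exclusion on the pairwise data:
Pair (f, g) agrees on 19 points; pair (f, h) on 18 points.
Points agreeing under (f, g) but not (f, h) = 9; under (f, h) but not (f, g) = 8.
Triple-agreement = agreement-in-(f, g) minus points that agree under (f, g) but not (f, h):
|Eq(f, g, h)| = 19 - 9 = 10
(cross-check via (f, h): 18 - 8 = 10.)

10


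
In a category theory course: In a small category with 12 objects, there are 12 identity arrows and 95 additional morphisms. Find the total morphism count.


Each object has an identity morphism, giving 12 identities.
Adding the 95 non-identity morphisms:
Total = 12 + 95 = 107

107


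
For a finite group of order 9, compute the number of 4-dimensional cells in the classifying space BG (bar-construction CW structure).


In the bar-construction CW model of BG, the n-cells are indexed by
n-tuples [g_1|...|g_n] of non-identity elements of G (degenerate
simplices with some g_i = e do not contribute cells), so there are
(|G| - 1)^n n-cells.
For dim = 4 with |G| = 9:
cells = (9 - 1)^4 = 8^4 = 4096

4096
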